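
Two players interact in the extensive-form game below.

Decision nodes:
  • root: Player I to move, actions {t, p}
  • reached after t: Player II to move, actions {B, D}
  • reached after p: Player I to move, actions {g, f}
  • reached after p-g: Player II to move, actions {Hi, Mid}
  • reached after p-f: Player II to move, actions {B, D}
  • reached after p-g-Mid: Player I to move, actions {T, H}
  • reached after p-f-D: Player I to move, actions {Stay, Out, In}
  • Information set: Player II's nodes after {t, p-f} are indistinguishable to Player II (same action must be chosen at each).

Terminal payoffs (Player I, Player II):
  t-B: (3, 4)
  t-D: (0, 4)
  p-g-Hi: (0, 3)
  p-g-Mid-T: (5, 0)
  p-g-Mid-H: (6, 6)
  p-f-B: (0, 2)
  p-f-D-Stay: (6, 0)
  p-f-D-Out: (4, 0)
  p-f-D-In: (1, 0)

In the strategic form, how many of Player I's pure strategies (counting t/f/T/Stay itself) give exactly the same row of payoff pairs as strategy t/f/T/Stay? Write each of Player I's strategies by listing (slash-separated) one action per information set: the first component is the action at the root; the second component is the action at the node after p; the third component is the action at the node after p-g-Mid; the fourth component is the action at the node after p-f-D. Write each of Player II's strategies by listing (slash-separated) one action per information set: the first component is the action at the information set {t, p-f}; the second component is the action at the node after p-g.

Row for t/f/T/Stay (columns B/Hi, B/Mid, D/Hi, D/Mid): (3,4) (3,4) (0,4) (0,4).
Under t/f/T/Stay, Player I's choice at the node after p and at the node after p-g-Mid and at the node after p-f-D can never be reached regardless of what Player II does, so varying those choices leaves every outcome unchanged.
Holding the reachable choices fixed and varying the unreachable ones freely already gives 2 × 2 × 3 = 12 equivalent strategies.
No other strategy reproduces this row, so those 12 are the full class: t/g/T/Stay, t/g/T/Out, t/g/T/In, t/g/H/Stay, t/g/H/Out, t/g/H/In, t/f/T/Stay, t/f/T/Out, t/f/T/In, t/f/H/Stay, t/f/H/Out, t/f/H/In.

12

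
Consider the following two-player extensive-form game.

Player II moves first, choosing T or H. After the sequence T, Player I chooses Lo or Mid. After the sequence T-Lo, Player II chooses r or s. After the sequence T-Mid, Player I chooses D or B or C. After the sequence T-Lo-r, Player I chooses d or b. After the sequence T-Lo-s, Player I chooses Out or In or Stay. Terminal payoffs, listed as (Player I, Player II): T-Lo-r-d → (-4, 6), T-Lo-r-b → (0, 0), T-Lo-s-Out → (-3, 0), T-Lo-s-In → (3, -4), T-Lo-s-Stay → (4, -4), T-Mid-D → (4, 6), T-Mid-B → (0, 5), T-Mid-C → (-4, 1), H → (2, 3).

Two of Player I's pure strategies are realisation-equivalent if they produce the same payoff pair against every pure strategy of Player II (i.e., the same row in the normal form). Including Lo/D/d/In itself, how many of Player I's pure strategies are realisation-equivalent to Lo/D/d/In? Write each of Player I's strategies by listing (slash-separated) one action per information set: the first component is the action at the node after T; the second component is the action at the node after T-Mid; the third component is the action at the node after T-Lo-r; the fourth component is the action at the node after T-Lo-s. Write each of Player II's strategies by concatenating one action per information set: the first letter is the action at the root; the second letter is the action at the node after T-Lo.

Row for Lo/D/d/In (columns Tr, Ts, Hr, Hs): (-4,6) (3,-4) (2,3) (2,3).
Under Lo/D/d/In, Player I's choice at the node after T-Mid can never be reached regardless of what Player II does, so varying those choices leaves every outcome unchanged.
Holding the reachable choices fixed and varying the unreachable one freely already gives 3 equivalent strategies.
No other strategy reproduces this row, so those 3 are the full class: Lo/D/d/In, Lo/B/d/In, Lo/C/d/In.

3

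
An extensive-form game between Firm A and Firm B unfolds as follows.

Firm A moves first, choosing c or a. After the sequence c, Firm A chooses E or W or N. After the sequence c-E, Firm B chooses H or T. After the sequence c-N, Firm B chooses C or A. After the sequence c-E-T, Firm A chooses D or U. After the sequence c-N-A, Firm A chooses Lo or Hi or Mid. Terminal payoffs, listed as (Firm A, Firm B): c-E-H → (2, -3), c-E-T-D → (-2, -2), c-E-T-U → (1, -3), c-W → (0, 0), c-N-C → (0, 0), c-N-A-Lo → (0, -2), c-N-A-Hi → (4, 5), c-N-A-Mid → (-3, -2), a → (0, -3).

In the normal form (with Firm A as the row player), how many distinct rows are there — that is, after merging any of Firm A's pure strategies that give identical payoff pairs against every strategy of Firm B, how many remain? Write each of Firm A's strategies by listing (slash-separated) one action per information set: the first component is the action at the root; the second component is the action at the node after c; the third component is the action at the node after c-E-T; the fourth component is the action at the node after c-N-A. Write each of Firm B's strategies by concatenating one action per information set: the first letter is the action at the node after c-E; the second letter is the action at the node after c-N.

7

Firm A has 36 pure strategies: c/E/D/Lo, c/E/D/Hi, c/E/D/Mid, c/E/U/Lo, c/E/U/Hi, c/E/U/Mid, c/W/D/Lo, c/W/D/Hi, c/W/D/Mid, c/W/U/Lo, c/W/U/Hi, c/W/U/Mid, c/N/D/Lo, c/N/D/Hi, c/N/D/Mid, c/N/U/Lo, c/N/U/Hi, c/N/U/Mid, a/E/D/Lo, a/E/D/Hi, a/E/D/Mid, a/E/U/Lo, a/E/U/Hi, a/E/U/Mid, a/W/D/Lo, a/W/D/Hi, a/W/D/Mid, a/W/U/Lo, a/W/U/Hi, a/W/U/Mid, a/N/D/Lo, a/N/D/Hi, a/N/D/Mid, a/N/U/Lo, a/N/U/Hi, a/N/U/Mid. Columns: HC, HA, TC, TA.
{c/E/D/Lo, c/E/D/Hi, c/E/D/Mid} → row (2,-3) (2,-3) (-2,-2) (-2,-2)
{c/E/U/Lo, c/E/U/Hi, c/E/U/Mid} → row (2,-3) (2,-3) (1,-3) (1,-3)
{c/W/D/Lo, c/W/D/Hi, c/W/D/Mid, c/W/U/Lo, c/W/U/Hi, c/W/U/Mid} → row (0,0) (0,0) (0,0) (0,0)
{c/N/D/Lo, c/N/U/Lo} → row (0,0) (0,-2) (0,0) (0,-2)
{c/N/D/Hi, c/N/U/Hi} → row (0,0) (4,5) (0,0) (4,5)
{c/N/D/Mid, c/N/U/Mid} → row (0,0) (-3,-2) (0,0) (-3,-2)
{a/E/D/Lo, a/E/D/Hi, a/E/D/Mid, a/E/U/Lo, a/E/U/Hi, a/E/U/Mid, a/W/D/Lo, a/W/D/Hi, a/W/D/Mid, a/W/U/Lo, a/W/U/Hi, a/W/U/Mid, a/N/D/Lo, a/N/D/Hi, a/N/D/Mid, a/N/U/Lo, a/N/U/Hi, a/N/U/Mid} → row (0,-3) (0,-3) (0,-3) (0,-3)
That's 7 distinct rows out of 36 strategies.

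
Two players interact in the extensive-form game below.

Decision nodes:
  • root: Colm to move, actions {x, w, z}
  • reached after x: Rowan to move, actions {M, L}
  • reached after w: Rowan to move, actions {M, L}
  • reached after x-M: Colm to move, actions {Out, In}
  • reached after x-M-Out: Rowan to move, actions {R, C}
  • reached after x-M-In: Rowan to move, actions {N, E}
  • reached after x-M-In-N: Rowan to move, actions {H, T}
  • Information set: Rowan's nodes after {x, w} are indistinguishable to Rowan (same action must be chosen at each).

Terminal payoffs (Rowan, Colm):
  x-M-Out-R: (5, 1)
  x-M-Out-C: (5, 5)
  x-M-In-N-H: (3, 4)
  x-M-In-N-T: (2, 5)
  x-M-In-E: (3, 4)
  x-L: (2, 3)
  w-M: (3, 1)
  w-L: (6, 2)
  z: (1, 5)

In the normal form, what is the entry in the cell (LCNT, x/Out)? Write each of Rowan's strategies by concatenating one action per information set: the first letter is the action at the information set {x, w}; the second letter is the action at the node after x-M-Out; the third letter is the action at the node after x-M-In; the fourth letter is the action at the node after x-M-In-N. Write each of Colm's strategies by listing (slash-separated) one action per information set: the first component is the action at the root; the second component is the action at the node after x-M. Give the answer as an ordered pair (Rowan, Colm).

Trace the play path from the root:
  Colm plays x
  Rowan plays L at [x]
→ terminal payoff (2, 3).
(Rowan's choice at the node after x-M-Out is never reached on this path, so it doesn't affect the outcome.)

(2, 3)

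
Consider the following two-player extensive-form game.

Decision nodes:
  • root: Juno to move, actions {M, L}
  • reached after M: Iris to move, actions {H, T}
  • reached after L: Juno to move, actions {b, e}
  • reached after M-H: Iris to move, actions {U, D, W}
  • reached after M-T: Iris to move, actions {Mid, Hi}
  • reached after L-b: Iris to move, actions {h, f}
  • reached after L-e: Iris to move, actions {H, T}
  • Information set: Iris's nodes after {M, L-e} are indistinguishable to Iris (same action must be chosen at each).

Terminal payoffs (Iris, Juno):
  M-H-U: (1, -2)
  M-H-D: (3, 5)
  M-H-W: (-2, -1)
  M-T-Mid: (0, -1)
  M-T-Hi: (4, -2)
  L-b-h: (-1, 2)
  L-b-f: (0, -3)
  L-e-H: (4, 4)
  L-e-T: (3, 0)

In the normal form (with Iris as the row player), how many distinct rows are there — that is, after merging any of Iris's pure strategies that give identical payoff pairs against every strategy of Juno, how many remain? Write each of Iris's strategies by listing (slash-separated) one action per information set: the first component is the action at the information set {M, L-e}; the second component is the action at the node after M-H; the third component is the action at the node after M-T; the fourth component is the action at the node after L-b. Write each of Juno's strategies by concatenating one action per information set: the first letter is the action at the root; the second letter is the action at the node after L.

10

Iris has 24 pure strategies: H/U/Mid/h, H/U/Mid/f, H/U/Hi/h, H/U/Hi/f, H/D/Mid/h, H/D/Mid/f, H/D/Hi/h, H/D/Hi/f, H/W/Mid/h, H/W/Mid/f, H/W/Hi/h, H/W/Hi/f, T/U/Mid/h, T/U/Mid/f, T/U/Hi/h, T/U/Hi/f, T/D/Mid/h, T/D/Mid/f, T/D/Hi/h, T/D/Hi/f, T/W/Mid/h, T/W/Mid/f, T/W/Hi/h, T/W/Hi/f. Columns: Mb, Me, Lb, Le.
{H/U/Mid/h, H/U/Hi/h} → row (1,-2) (1,-2) (-1,2) (4,4)
{H/U/Mid/f, H/U/Hi/f} → row (1,-2) (1,-2) (0,-3) (4,4)
{H/D/Mid/h, H/D/Hi/h} → row (3,5) (3,5) (-1,2) (4,4)
{H/D/Mid/f, H/D/Hi/f} → row (3,5) (3,5) (0,-3) (4,4)
{H/W/Mid/h, H/W/Hi/h} → row (-2,-1) (-2,-1) (-1,2) (4,4)
{H/W/Mid/f, H/W/Hi/f} → row (-2,-1) (-2,-1) (0,-3) (4,4)
{T/U/Mid/h, T/D/Mid/h, T/W/Mid/h} → row (0,-1) (0,-1) (-1,2) (3,0)
{T/U/Mid/f, T/D/Mid/f, T/W/Mid/f} → row (0,-1) (0,-1) (0,-3) (3,0)
{T/U/Hi/h, T/D/Hi/h, T/W/Hi/h} → row (4,-2) (4,-2) (-1,2) (3,0)
{T/U/Hi/f, T/D/Hi/f, T/W/Hi/f} → row (4,-2) (4,-2) (0,-3) (3,0)
That's 10 distinct rows out of 24 strategies.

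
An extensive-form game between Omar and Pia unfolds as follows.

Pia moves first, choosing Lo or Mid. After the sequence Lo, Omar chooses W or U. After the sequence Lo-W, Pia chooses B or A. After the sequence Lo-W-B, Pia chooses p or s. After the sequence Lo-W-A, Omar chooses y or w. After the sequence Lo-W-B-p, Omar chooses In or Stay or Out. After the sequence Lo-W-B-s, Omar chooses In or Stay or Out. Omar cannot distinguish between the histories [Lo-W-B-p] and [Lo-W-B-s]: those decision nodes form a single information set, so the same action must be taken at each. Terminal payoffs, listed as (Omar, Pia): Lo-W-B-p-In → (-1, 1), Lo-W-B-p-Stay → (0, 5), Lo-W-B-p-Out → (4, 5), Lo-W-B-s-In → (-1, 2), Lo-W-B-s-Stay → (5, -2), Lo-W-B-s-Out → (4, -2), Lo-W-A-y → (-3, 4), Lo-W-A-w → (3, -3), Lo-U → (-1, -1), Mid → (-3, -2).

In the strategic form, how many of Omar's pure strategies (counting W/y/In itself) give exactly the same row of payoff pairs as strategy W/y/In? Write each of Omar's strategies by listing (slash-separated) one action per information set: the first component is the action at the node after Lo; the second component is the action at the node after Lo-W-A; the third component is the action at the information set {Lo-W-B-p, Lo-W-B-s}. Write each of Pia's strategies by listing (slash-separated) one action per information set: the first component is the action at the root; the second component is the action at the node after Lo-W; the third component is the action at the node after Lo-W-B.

1

Row for W/y/In (columns Lo/B/p, Lo/B/s, Lo/A/p, Lo/A/s, Mid/B/p, Mid/B/s, Mid/A/p, Mid/A/s): (-1,1) (-1,2) (-3,4) (-3,4) (-3,-2) (-3,-2) (-3,-2) (-3,-2).
Every one of Omar's information sets is on the play path for some reply by Pia when Omar follows W/y/In.
Changing the action at any of them therefore changes at least one column, so only W/y/In itself gives this row.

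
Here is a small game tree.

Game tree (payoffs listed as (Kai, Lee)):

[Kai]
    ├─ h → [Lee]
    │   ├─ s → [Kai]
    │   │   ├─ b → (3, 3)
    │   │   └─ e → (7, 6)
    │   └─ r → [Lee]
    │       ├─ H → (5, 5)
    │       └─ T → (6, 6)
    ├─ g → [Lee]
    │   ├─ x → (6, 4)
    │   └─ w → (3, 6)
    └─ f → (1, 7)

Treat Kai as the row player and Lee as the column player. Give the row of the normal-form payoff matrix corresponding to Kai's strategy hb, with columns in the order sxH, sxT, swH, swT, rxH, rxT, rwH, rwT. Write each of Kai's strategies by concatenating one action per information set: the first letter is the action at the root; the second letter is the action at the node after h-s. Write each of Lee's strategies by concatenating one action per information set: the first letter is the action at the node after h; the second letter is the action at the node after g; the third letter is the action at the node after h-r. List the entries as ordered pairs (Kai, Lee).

(3,3) (3,3) (3,3) (3,3) (5,5) (6,6) (5,5) (6,6)

vs sxH: Kai plays h → Lee plays s at [h] → Kai plays b at [h-s] → (3, 3)
vs sxT: Kai plays h → Lee plays s at [h] → Kai plays b at [h-s] → (3, 3)
vs swH: Kai plays h → Lee plays s at [h] → Kai plays b at [h-s] → (3, 3)
vs swT: Kai plays h → Lee plays s at [h] → Kai plays b at [h-s] → (3, 3)
vs rxH: Kai plays h → Lee plays r at [h] → Lee plays H at [h-r] → (5, 5)
vs rxT: Kai plays h → Lee plays r at [h] → Lee plays T at [h-r] → (6, 6)
vs rwH: Kai plays h → Lee plays r at [h] → Lee plays H at [h-r] → (5, 5)
vs rwT: Kai plays h → Lee plays r at [h] → Lee plays T at [h-r] → (6, 6)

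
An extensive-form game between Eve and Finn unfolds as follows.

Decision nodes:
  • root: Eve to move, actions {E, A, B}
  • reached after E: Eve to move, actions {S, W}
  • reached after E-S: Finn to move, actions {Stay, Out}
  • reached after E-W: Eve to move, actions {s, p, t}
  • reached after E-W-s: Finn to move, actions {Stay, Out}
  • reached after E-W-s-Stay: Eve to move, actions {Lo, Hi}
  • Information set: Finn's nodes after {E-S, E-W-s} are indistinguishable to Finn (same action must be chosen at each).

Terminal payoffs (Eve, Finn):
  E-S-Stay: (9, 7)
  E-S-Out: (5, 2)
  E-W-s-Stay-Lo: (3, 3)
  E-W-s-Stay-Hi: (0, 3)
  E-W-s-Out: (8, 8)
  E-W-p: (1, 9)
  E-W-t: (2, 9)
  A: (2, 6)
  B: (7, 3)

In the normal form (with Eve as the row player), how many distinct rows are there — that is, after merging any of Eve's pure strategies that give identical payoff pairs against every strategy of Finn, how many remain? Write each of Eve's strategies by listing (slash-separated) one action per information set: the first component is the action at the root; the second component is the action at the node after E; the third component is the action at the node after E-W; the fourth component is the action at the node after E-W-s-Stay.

7

Eve has 36 pure strategies: E/S/s/Lo, E/S/s/Hi, E/S/p/Lo, E/S/p/Hi, E/S/t/Lo, E/S/t/Hi, E/W/s/Lo, E/W/s/Hi, E/W/p/Lo, E/W/p/Hi, E/W/t/Lo, E/W/t/Hi, A/S/s/Lo, A/S/s/Hi, A/S/p/Lo, A/S/p/Hi, A/S/t/Lo, A/S/t/Hi, A/W/s/Lo, A/W/s/Hi, A/W/p/Lo, A/W/p/Hi, A/W/t/Lo, A/W/t/Hi, B/S/s/Lo, B/S/s/Hi, B/S/p/Lo, B/S/p/Hi, B/S/t/Lo, B/S/t/Hi, B/W/s/Lo, B/W/s/Hi, B/W/p/Lo, B/W/p/Hi, B/W/t/Lo, B/W/t/Hi. Columns: Stay, Out.
{E/S/s/Lo, E/S/s/Hi, E/S/p/Lo, E/S/p/Hi, E/S/t/Lo, E/S/t/Hi} → row (9,7) (5,2)
{E/W/s/Lo} → row (3,3) (8,8)
{E/W/s/Hi} → row (0,3) (8,8)
{E/W/p/Lo, E/W/p/Hi} → row (1,9) (1,9)
{E/W/t/Lo, E/W/t/Hi} → row (2,9) (2,9)
{A/S/s/Lo, A/S/s/Hi, A/S/p/Lo, A/S/p/Hi, A/S/t/Lo, A/S/t/Hi, A/W/s/Lo, A/W/s/Hi, A/W/p/Lo, A/W/p/Hi, A/W/t/Lo, A/W/t/Hi} → row (2,6) (2,6)
{B/S/s/Lo, B/S/s/Hi, B/S/p/Lo, B/S/p/Hi, B/S/t/Lo, B/S/t/Hi, B/W/s/Lo, B/W/s/Hi, B/W/p/Lo, B/W/p/Hi, B/W/t/Lo, B/W/t/Hi} → row (7,3) (7,3)
That's 7 distinct rows out of 36 strategies.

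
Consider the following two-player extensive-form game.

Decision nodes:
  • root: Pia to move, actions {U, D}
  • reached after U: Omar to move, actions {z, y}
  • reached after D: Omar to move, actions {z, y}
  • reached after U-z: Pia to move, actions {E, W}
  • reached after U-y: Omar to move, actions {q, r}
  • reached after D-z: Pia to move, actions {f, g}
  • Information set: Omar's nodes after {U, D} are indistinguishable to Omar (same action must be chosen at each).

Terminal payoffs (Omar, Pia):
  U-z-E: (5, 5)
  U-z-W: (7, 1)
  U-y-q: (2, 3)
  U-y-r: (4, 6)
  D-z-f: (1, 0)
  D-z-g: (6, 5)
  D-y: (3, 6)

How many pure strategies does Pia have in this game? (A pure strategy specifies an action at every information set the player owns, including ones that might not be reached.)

8

Pia owns the root with actions {U, D} — two choices.
Pia owns the node after U-z with actions {E, W} — two choices.
Pia owns the node after D-z with actions {f, g} — two choices.
A pure strategy fixes one action at each information set independently, so the count is the product 2 × 2 × 2 = 8.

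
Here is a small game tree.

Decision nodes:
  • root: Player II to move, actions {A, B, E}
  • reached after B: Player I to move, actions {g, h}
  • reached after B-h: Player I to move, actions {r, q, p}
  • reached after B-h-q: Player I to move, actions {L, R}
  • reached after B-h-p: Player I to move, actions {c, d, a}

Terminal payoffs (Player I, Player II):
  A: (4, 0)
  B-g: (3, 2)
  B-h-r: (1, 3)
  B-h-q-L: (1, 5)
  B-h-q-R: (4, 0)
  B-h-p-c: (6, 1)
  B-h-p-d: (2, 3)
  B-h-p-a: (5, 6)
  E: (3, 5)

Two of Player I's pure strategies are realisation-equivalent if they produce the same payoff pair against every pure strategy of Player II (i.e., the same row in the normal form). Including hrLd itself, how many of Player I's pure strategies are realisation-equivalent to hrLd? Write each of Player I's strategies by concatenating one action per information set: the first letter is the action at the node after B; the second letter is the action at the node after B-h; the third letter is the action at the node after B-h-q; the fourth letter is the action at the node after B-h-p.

6

Row for hrLd (columns A, B, E): (4,0) (1,3) (3,5).
Under hrLd, Player I's choice at the node after B-h-q and at the node after B-h-p can never be reached regardless of what Player II does, so varying those choices leaves every outcome unchanged.
Holding the reachable choices fixed and varying the unreachable ones freely already gives 2 × 3 = 6 equivalent strategies.
No other strategy reproduces this row, so those 6 are the full class: hrLc, hrLd, hrLa, hrRc, hrRd, hrRa.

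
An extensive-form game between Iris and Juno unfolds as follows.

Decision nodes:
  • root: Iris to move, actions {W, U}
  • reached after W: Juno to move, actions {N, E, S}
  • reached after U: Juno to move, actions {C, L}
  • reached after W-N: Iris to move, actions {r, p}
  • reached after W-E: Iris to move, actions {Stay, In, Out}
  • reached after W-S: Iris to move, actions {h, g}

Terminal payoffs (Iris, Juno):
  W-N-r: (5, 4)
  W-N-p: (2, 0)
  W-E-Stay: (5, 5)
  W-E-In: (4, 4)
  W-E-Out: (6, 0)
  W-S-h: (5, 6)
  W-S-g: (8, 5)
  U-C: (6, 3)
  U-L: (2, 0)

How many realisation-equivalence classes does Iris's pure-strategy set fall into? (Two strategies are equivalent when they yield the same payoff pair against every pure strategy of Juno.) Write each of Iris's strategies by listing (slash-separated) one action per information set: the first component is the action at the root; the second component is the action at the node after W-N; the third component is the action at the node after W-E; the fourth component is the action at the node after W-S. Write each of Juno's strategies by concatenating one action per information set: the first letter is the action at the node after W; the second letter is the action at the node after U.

Iris has 24 pure strategies: W/r/Stay/h, W/r/Stay/g, W/r/In/h, W/r/In/g, W/r/Out/h, W/r/Out/g, W/p/Stay/h, W/p/Stay/g, W/p/In/h, W/p/In/g, W/p/Out/h, W/p/Out/g, U/r/Stay/h, U/r/Stay/g, U/r/In/h, U/r/In/g, U/r/Out/h, U/r/Out/g, U/p/Stay/h, U/p/Stay/g, U/p/In/h, U/p/In/g, U/p/Out/h, U/p/Out/g. Columns: NC, NL, EC, EL, SC, SL.
{W/r/Stay/h} → row (5,4) (5,4) (5,5) (5,5) (5,6) (5,6)
{W/r/Stay/g} → row (5,4) (5,4) (5,5) (5,5) (8,5) (8,5)
{W/r/In/h} → row (5,4) (5,4) (4,4) (4,4) (5,6) (5,6)
{W/r/In/g} → row (5,4) (5,4) (4,4) (4,4) (8,5) (8,5)
{W/r/Out/h} → row (5,4) (5,4) (6,0) (6,0) (5,6) (5,6)
{W/r/Out/g} → row (5,4) (5,4) (6,0) (6,0) (8,5) (8,5)
{W/p/Stay/h} → row (2,0) (2,0) (5,5) (5,5) (5,6) (5,6)
{W/p/Stay/g} → row (2,0) (2,0) (5,5) (5,5) (8,5) (8,5)
{W/p/In/h} → row (2,0) (2,0) (4,4) (4,4) (5,6) (5,6)
{W/p/In/g} → row (2,0) (2,0) (4,4) (4,4) (8,5) (8,5)
{W/p/Out/h} → row (2,0) (2,0) (6,0) (6,0) (5,6) (5,6)
{W/p/Out/g} → row (2,0) (2,0) (6,0) (6,0) (8,5) (8,5)
{U/r/Stay/h, U/r/Stay/g, U/r/In/h, U/r/In/g, U/r/Out/h, U/r/Out/g, U/p/Stay/h, U/p/Stay/g, U/p/In/h, U/p/In/g, U/p/Out/h, U/p/Out/g} → row (6,3) (2,0) (6,3) (2,0) (6,3) (2,0)
That's 13 distinct rows out of 24 strategies.

13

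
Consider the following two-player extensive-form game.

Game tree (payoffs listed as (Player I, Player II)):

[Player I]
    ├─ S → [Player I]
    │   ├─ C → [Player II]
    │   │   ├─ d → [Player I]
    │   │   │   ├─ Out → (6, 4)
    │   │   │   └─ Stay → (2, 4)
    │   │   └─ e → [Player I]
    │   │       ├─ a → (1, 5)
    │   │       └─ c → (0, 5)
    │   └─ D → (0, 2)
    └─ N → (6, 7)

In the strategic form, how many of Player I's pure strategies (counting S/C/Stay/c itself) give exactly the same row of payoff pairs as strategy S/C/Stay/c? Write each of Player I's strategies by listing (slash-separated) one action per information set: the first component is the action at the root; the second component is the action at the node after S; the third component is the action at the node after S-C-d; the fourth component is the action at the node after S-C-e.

Row for S/C/Stay/c (columns d, e): (2,4) (0,5).
Every one of Player I's information sets is on the play path for some reply by Player II when Player I follows S/C/Stay/c.
Changing the action at any of them therefore changes at least one column, so only S/C/Stay/c itself gives this row.

1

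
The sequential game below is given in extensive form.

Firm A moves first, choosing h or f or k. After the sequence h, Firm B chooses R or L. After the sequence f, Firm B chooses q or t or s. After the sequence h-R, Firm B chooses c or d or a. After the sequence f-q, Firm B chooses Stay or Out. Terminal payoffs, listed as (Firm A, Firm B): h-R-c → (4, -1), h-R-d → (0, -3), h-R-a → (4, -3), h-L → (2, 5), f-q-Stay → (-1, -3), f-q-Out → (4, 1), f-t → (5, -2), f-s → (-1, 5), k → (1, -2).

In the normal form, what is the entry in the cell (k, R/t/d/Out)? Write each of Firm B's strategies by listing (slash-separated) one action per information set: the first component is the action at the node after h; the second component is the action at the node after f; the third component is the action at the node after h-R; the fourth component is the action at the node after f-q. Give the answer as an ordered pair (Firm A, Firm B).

(1, -2)

Trace the play path from the root:
  Firm A plays k
→ terminal payoff (1, -2).
(Firm B's choice at the node after h is never reached on this path, so it doesn't affect the outcome.)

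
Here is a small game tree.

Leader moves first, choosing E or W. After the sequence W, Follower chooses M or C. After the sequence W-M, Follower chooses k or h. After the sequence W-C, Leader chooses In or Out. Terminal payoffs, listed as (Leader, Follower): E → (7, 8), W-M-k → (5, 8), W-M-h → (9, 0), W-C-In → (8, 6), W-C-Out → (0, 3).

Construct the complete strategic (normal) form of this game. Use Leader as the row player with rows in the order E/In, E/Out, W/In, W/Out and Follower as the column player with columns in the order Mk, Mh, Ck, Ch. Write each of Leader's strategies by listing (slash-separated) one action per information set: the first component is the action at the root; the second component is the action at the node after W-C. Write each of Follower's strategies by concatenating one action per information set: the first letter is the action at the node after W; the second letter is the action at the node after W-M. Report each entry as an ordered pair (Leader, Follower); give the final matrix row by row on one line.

            Mk       Mh       Ck       Ch
 E/In    (7,8)    (7,8)    (7,8)    (7,8)
E/Out    (7,8)    (7,8)    (7,8)    (7,8)
 W/In    (5,8)    (9,0)    (8,6)    (8,6)
W/Out    (5,8)    (9,0)    (0,3)    (0,3)

E/In: (7,8) (7,8) (7,8) (7,8) | E/Out: (7,8) (7,8) (7,8) (7,8) | W/In: (5,8) (9,0) (8,6) (8,6) | W/Out: (5,8) (9,0) (0,3) (0,3)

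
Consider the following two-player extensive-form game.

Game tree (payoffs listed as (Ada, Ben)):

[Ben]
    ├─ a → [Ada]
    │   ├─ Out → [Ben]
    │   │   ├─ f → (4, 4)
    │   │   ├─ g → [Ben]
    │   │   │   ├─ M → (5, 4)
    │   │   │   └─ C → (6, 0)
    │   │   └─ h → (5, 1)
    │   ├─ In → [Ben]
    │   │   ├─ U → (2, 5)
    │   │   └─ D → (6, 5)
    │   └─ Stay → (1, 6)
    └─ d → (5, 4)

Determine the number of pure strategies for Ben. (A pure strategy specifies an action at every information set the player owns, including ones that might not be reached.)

24

Ben owns the root with actions {a, d} — two choices.
Ben owns the node after a-Out with actions {f, g, h} — three choices.
Ben owns the node after a-In with actions {U, D} — two choices.
Ben owns the node after a-Out-g with actions {M, C} — two choices.
A pure strategy fixes one action at each information set independently, so the count is the product 2 × 3 × 2 × 2 = 24.
(For reference, Ada has 3 pure strategies, giving a 24×3 normal-form matrix.)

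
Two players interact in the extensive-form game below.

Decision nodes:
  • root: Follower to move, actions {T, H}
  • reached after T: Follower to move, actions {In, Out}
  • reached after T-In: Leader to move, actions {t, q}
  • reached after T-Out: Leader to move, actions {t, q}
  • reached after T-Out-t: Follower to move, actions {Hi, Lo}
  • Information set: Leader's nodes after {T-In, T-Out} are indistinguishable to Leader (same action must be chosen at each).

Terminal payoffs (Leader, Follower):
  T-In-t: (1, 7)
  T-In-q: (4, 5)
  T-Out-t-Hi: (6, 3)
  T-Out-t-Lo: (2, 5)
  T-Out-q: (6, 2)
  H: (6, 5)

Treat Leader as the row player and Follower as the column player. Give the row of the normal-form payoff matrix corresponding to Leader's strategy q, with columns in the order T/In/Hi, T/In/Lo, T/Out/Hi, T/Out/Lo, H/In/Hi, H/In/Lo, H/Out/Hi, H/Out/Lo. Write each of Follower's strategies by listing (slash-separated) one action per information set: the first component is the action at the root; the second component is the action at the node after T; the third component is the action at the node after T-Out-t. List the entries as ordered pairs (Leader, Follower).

(4,5) (4,5) (6,2) (6,2) (6,5) (6,5) (6,5) (6,5)

vs T/In/Hi: Follower plays T → Follower plays In at [T] → Leader plays q at [T-In] → (4, 5)
vs T/In/Lo: Follower plays T → Follower plays In at [T] → Leader plays q at [T-In] → (4, 5)
vs T/Out/Hi: Follower plays T → Follower plays Out at [T] → Leader plays q at [T-Out] → (6, 2)
vs T/Out/Lo: Follower plays T → Follower plays Out at [T] → Leader plays q at [T-Out] → (6, 2)
vs H/In/Hi: Follower plays H → (6, 5)
vs H/In/Lo: Follower plays H → (6, 5)
vs H/Out/Hi: Follower plays H → (6, 5)
vs H/Out/Lo: Follower plays H → (6, 5)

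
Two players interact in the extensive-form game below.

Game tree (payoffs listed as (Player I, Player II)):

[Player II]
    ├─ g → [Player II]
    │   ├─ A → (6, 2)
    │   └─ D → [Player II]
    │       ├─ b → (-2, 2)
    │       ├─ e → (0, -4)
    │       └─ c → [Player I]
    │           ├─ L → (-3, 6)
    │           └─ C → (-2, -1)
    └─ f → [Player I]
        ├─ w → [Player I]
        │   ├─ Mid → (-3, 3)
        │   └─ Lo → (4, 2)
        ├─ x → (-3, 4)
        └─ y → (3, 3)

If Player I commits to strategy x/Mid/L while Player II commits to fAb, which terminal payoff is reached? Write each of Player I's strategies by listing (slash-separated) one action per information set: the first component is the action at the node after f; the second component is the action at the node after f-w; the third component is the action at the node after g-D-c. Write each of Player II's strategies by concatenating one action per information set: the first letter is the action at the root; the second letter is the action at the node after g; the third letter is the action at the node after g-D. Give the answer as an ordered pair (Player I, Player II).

Trace the play path from the root:
  Player II plays f
  Player I plays x at [f]
→ terminal payoff (-3, 4).
(Player I's choice at the node after f-w is never reached on this path, so it doesn't affect the outcome.)

(-3, 4)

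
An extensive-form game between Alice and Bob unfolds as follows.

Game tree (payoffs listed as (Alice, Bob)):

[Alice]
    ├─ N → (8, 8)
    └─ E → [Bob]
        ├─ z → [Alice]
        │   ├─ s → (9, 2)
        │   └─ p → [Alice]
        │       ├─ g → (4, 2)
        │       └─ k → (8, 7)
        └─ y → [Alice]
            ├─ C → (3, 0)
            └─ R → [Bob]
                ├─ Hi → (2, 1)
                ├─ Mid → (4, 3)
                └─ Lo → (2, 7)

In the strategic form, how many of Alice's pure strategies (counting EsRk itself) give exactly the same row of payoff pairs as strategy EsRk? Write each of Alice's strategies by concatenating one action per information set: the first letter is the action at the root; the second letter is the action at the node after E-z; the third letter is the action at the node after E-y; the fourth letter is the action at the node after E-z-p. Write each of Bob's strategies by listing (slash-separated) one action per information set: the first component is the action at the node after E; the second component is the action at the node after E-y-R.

Row for EsRk (columns z/Hi, z/Mid, z/Lo, y/Hi, y/Mid, y/Lo): (9,2) (9,2) (9,2) (2,1) (4,3) (2,7).
Under EsRk, Alice's choice at the node after E-z-p can never be reached regardless of what Bob does, so varying those choices leaves every outcome unchanged.
Holding the reachable choices fixed and varying the unreachable one freely already gives 2 equivalent strategies.
No other strategy reproduces this row, so those 2 are the full class: EsRg, EsRk.

2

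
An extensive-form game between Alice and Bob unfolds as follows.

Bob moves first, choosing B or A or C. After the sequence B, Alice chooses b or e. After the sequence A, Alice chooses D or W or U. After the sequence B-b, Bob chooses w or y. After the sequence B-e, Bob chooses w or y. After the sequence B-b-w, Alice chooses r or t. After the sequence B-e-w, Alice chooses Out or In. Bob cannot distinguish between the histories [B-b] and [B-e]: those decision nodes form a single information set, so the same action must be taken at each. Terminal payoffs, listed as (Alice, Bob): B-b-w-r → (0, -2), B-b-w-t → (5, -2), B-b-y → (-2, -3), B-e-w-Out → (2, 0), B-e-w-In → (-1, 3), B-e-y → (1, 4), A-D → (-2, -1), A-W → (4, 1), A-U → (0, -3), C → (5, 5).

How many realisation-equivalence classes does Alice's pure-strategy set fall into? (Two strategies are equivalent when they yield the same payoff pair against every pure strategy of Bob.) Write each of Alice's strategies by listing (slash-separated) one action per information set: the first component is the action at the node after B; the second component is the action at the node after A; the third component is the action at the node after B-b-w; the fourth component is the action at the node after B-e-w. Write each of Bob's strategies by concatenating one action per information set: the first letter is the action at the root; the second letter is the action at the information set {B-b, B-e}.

12

Alice has 24 pure strategies: b/D/r/Out, b/D/r/In, b/D/t/Out, b/D/t/In, b/W/r/Out, b/W/r/In, b/W/t/Out, b/W/t/In, b/U/r/Out, b/U/r/In, b/U/t/Out, b/U/t/In, e/D/r/Out, e/D/r/In, e/D/t/Out, e/D/t/In, e/W/r/Out, e/W/r/In, e/W/t/Out, e/W/t/In, e/U/r/Out, e/U/r/In, e/U/t/Out, e/U/t/In. Columns: Bw, By, Aw, Ay, Cw, Cy.
{b/D/r/Out, b/D/r/In} → row (0,-2) (-2,-3) (-2,-1) (-2,-1) (5,5) (5,5)
{b/D/t/Out, b/D/t/In} → row (5,-2) (-2,-3) (-2,-1) (-2,-1) (5,5) (5,5)
{b/W/r/Out, b/W/r/In} → row (0,-2) (-2,-3) (4,1) (4,1) (5,5) (5,5)
{b/W/t/Out, b/W/t/In} → row (5,-2) (-2,-3) (4,1) (4,1) (5,5) (5,5)
{b/U/r/Out, b/U/r/In} → row (0,-2) (-2,-3) (0,-3) (0,-3) (5,5) (5,5)
{b/U/t/Out, b/U/t/In} → row (5,-2) (-2,-3) (0,-3) (0,-3) (5,5) (5,5)
{e/D/r/Out, e/D/t/Out} → row (2,0) (1,4) (-2,-1) (-2,-1) (5,5) (5,5)
{e/D/r/In, e/D/t/In} → row (-1,3) (1,4) (-2,-1) (-2,-1) (5,5) (5,5)
{e/W/r/Out, e/W/t/Out} → row (2,0) (1,4) (4,1) (4,1) (5,5) (5,5)
{e/W/r/In, e/W/t/In} → row (-1,3) (1,4) (4,1) (4,1) (5,5) (5,5)
{e/U/r/Out, e/U/t/Out} → row (2,0) (1,4) (0,-3) (0,-3) (5,5) (5,5)
{e/U/r/In, e/U/t/In} → row (-1,3) (1,4) (0,-3) (0,-3) (5,5) (5,5)
That's 12 distinct rows out of 24 strategies.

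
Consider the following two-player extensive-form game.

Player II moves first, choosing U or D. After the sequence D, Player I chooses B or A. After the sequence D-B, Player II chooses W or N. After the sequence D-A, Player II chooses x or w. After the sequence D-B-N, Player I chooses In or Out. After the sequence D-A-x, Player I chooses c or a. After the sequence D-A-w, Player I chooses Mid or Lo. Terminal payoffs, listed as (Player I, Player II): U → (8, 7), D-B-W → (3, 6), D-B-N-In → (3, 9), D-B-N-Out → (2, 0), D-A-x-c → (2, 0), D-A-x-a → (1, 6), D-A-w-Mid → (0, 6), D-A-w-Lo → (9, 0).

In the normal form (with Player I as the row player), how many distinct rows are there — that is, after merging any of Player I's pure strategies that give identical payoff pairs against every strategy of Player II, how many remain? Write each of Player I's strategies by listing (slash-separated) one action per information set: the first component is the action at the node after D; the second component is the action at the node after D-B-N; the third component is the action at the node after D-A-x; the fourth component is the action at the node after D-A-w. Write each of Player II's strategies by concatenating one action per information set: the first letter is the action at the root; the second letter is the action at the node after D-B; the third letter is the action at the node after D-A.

Player I has 16 pure strategies: B/In/c/Mid, B/In/c/Lo, B/In/a/Mid, B/In/a/Lo, B/Out/c/Mid, B/Out/c/Lo, B/Out/a/Mid, B/Out/a/Lo, A/In/c/Mid, A/In/c/Lo, A/In/a/Mid, A/In/a/Lo, A/Out/c/Mid, A/Out/c/Lo, A/Out/a/Mid, A/Out/a/Lo. Columns: UWx, UWw, UNx, UNw, DWx, DWw, DNx, DNw.
{B/In/c/Mid, B/In/c/Lo, B/In/a/Mid, B/In/a/Lo} → row (8,7) (8,7) (8,7) (8,7) (3,6) (3,6) (3,9) (3,9)
{B/Out/c/Mid, B/Out/c/Lo, B/Out/a/Mid, B/Out/a/Lo} → row (8,7) (8,7) (8,7) (8,7) (3,6) (3,6) (2,0) (2,0)
{A/In/c/Mid, A/Out/c/Mid} → row (8,7) (8,7) (8,7) (8,7) (2,0) (0,6) (2,0) (0,6)
{A/In/c/Lo, A/Out/c/Lo} → row (8,7) (8,7) (8,7) (8,7) (2,0) (9,0) (2,0) (9,0)
{A/In/a/Mid, A/Out/a/Mid} → row (8,7) (8,7) (8,7) (8,7) (1,6) (0,6) (1,6) (0,6)
{A/In/a/Lo, A/Out/a/Lo} → row (8,7) (8,7) (8,7) (8,7) (1,6) (9,0) (1,6) (9,0)
That's 6 distinct rows out of 16 strategies.

6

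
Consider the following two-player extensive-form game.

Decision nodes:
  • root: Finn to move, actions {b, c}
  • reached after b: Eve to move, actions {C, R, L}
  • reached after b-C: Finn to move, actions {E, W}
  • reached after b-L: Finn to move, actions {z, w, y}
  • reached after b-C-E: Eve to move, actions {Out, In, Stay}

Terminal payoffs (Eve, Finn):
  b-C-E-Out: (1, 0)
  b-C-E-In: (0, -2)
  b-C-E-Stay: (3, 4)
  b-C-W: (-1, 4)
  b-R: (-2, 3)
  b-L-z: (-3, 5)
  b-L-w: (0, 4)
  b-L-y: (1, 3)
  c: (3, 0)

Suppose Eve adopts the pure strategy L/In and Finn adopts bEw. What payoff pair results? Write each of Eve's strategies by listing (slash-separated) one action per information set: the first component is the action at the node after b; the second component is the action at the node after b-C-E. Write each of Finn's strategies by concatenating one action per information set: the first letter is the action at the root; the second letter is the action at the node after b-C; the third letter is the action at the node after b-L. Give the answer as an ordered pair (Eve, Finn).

(0, 4)

Trace the play path from the root:
  Finn plays b
  Eve plays L at [b]
  Finn plays w at [b-L]
→ terminal payoff (0, 4).
(Eve's choice at the node after b-C-E is never reached on this path, so it doesn't affect the outcome.)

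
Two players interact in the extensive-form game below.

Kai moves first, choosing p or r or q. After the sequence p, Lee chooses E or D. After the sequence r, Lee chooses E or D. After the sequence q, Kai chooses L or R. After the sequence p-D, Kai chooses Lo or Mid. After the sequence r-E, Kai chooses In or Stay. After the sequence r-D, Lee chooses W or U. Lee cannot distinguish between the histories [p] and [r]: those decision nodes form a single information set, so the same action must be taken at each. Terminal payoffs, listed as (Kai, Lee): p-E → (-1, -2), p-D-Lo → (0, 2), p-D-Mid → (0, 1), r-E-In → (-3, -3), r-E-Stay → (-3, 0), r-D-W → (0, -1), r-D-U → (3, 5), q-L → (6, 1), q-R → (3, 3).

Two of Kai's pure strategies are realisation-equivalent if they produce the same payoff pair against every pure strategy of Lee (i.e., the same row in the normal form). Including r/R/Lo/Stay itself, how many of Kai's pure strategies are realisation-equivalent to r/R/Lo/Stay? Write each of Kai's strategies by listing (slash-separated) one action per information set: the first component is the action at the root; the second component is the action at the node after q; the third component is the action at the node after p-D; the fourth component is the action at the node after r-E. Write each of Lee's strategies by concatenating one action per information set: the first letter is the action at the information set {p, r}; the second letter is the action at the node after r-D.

4

Row for r/R/Lo/Stay (columns EW, EU, DW, DU): (-3,0) (-3,0) (0,-1) (3,5).
Under r/R/Lo/Stay, Kai's choice at the node after q and at the node after p-D can never be reached regardless of what Lee does, so varying those choices leaves every outcome unchanged.
Holding the reachable choices fixed and varying the unreachable ones freely already gives 2 × 2 = 4 equivalent strategies.
No other strategy reproduces this row, so those 4 are the full class: r/L/Lo/Stay, r/L/Mid/Stay, r/R/Lo/Stay, r/R/Mid/Stay.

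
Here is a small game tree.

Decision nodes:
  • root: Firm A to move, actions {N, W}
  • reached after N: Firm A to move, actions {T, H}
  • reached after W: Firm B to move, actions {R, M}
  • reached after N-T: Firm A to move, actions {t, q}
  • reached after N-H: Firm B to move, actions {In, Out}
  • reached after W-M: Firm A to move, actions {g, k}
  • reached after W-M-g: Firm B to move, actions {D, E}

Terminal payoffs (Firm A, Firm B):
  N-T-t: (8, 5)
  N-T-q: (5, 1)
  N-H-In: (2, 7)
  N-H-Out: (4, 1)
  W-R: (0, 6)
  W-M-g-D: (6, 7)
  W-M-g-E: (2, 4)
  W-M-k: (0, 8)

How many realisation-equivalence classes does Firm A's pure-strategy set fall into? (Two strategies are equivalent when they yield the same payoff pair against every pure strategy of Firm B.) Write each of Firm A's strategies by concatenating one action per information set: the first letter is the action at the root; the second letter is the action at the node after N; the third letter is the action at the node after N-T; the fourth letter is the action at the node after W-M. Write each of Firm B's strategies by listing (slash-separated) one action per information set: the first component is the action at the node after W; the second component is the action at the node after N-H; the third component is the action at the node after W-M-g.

5

Firm A has 16 pure strategies: NTtg, NTtk, NTqg, NTqk, NHtg, NHtk, NHqg, NHqk, WTtg, WTtk, WTqg, WTqk, WHtg, WHtk, WHqg, WHqk. Columns: R/In/D, R/In/E, R/Out/D, R/Out/E, M/In/D, M/In/E, M/Out/D, M/Out/E.
{NTtg, NTtk} → row (8,5) (8,5) (8,5) (8,5) (8,5) (8,5) (8,5) (8,5)
{NTqg, NTqk} → row (5,1) (5,1) (5,1) (5,1) (5,1) (5,1) (5,1) (5,1)
{NHtg, NHtk, NHqg, NHqk} → row (2,7) (2,7) (4,1) (4,1) (2,7) (2,7) (4,1) (4,1)
{WTtg, WTqg, WHtg, WHqg} → row (0,6) (0,6) (0,6) (0,6) (6,7) (2,4) (6,7) (2,4)
{WTtk, WTqk, WHtk, WHqk} → row (0,6) (0,6) (0,6) (0,6) (0,8) (0,8) (0,8) (0,8)
That's 5 distinct rows out of 16 strategies.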